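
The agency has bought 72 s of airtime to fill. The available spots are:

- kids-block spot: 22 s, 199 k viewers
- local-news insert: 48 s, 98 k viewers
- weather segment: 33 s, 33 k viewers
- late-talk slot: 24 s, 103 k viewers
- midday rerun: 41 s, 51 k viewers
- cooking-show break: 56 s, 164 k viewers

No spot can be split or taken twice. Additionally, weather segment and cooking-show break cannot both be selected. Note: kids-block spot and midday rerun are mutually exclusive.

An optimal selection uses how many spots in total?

The maximum expected reach within 72 s is 302.
For example kids-block spot + late-talk slot achieves it, using 46 s.
All optima have 2 spots.

2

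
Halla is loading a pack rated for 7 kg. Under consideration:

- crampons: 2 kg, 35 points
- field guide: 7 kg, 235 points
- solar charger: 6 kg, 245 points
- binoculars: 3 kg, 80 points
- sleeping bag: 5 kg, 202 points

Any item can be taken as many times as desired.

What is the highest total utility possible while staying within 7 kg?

By utility per kg: solar charger 40.83, sleeping bag 40.40, field guide 33.57 lead.
Taking solar charger: 6 kg used, 245 in utility.
The spare 1 kg is too small for any remaining item, and no exchange beats 245.

245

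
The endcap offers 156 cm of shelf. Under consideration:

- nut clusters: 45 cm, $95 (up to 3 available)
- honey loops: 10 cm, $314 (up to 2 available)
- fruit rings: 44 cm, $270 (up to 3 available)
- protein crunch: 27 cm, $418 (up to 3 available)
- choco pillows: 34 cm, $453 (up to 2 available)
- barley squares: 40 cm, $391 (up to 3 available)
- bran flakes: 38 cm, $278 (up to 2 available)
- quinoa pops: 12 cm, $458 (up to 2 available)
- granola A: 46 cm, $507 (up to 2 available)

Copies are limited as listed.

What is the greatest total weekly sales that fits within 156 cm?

Density check — quinoa pops 38.17, honey loops 31.40, protein crunch 15.48 are the best per cm.
Greedy by ratio would take 2×honey loops + 3×protein crunch + 2×quinoa pops: 125 cm used, total 2798.
The 37 cm tied up in honey loops and protein crunch is better spent on 2×choco pillows — total rises to 2972 (156 cm).
Every other selection either busts 156 cm or exceeds an availability limit or fails to beat 2972.

2972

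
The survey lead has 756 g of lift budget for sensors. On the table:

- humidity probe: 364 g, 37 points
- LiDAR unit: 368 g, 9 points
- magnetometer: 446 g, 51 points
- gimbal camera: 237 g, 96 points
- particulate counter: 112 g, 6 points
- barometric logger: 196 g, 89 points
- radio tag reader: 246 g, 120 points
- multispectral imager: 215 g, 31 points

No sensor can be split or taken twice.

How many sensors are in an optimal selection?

Best achievable data value is 305.
gimbal camera + barometric logger + radio tag reader hits 305 at 679 g.
Any selection reaching 305 contains exactly 3 sensors.

3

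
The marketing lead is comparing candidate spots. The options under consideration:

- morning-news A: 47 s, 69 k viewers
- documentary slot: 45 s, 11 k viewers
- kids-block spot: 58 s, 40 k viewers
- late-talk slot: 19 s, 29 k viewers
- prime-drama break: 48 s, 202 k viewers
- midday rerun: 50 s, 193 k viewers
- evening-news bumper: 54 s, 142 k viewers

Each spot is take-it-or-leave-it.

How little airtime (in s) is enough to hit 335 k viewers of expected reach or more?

98

Minimise s subject to total expected reach ≥ 335.
Taking prime-drama break + midday rerun gives 395 (≥ 335) for 98 s.
Any bundle with less than 98 s falls short of 335.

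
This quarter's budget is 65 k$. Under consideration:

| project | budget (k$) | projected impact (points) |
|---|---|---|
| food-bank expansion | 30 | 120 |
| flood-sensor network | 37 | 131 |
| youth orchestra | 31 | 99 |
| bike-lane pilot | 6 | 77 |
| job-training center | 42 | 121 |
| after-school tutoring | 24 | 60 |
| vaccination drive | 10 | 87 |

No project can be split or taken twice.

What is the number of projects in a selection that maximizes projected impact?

The maximum projected impact within 65 k$ is 295.
One optimal bundle: flood-sensor network + bike-lane pilot + vaccination drive (53 k$).
Every optimal selection uses 3 projects.

3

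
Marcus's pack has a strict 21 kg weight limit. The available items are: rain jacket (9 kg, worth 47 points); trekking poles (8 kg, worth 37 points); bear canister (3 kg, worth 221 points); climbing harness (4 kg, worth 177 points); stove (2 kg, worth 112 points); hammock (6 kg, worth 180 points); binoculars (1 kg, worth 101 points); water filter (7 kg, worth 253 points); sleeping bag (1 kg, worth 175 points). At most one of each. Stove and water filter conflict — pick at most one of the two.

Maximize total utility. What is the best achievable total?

1006

Bear canister + climbing harness + hammock + water filter + sleeping bag uses 21 of the 21 kg and totals 1006.
An exhaustive check of the 512 subsets confirms 1006.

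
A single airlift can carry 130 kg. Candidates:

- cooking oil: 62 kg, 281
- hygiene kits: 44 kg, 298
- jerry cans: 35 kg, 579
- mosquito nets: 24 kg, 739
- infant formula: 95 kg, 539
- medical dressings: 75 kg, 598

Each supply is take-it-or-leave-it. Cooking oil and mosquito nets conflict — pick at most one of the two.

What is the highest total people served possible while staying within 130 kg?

1616

The ratio ordering already packs tightly: hygiene kits + jerry cans + mosquito nets, 103 kg, 1616.
That's the maximum — no feasible swap from here does better than 1616.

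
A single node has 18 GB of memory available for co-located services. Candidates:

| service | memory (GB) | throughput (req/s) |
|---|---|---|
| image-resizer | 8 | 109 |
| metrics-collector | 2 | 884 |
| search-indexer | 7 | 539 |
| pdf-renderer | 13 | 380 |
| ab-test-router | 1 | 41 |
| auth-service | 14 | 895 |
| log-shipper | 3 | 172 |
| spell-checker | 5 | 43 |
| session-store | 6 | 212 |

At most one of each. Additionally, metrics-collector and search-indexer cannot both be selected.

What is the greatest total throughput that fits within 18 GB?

1820

Density check — metrics-collector 442.00, search-indexer 77.00, auth-service 63.93 are the best per GB.
Taking metrics-collector + ab-test-router + auth-service: 17 GB used, 1820 in throughput.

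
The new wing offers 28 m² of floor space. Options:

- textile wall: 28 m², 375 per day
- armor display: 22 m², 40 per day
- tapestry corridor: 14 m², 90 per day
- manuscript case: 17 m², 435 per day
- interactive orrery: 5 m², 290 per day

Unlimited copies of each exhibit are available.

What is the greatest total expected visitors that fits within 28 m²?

Density check — interactive orrery 58.00, manuscript case 25.59, textile wall 13.39 are the best per m².
5×interactive orrery uses 25 of the 28 m² and totals 1450.
That's the maximum — no swap from here does better than 1450.

1450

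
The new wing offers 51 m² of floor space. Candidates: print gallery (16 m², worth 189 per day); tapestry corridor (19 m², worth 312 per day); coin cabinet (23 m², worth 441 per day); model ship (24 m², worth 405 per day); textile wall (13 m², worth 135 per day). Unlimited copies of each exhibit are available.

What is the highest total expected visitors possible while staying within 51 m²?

The ratio ordering already packs tightly: 2×coin cabinet, 46 m², 882.

882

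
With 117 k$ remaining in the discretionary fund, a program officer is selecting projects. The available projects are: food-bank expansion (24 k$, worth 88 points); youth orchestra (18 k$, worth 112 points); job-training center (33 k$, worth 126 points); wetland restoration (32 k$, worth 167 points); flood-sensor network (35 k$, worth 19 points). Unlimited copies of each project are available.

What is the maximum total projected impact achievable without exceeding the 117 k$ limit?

672

By projected impact per k$: youth orchestra 6.22, wetland restoration 5.22, job-training center 3.82 lead.
6×youth orchestra uses 108 of the 117 k$ and totals 672.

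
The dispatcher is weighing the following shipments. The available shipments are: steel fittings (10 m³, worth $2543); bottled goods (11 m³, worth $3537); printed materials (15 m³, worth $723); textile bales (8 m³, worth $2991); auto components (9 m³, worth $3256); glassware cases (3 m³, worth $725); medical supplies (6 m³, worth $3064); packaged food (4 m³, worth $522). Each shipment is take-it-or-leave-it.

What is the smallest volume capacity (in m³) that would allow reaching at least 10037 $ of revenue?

28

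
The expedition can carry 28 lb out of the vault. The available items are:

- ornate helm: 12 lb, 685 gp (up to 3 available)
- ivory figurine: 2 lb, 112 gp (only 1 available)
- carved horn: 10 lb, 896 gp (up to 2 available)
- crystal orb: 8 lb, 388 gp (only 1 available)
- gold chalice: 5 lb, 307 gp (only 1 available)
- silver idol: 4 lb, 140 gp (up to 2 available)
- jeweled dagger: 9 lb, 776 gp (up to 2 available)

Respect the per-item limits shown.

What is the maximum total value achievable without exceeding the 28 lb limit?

2448

Density check — carved horn 89.60, jeweled dagger 86.22, gold chalice 61.40, ornate helm 57.08 are the best per lb.
The ratio heuristic lands on ivory figurine + 2×carved horn + gold chalice (2211) but leaves 1 lb idle.
The 17 lb tied up in ivory figurine and carved horn and gold chalice is better spent on 2×jeweled dagger — total rises to 2448 (28 lb).
That's the maximum — no swap from here does better than 2448.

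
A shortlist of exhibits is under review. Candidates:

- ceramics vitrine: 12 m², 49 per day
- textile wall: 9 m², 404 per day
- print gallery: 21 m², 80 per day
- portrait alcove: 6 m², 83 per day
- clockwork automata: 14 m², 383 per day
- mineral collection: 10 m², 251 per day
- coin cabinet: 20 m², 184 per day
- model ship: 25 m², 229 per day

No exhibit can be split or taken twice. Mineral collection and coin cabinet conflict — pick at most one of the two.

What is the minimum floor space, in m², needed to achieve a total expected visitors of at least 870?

Minimise m² subject to total expected visitors ≥ 870.
Taking textile wall + portrait alcove + clockwork automata gives 870 (≥ 870) for 29 m².
Below 29 m² the best achievable stays under 870.

29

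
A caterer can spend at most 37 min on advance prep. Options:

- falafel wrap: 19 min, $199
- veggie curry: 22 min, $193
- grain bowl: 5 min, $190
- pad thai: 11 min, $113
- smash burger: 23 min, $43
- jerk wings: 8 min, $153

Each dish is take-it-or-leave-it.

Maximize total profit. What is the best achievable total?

Best packing: falafel wrap + grain bowl + jerk wings — 32 min, 542 total.
Next best is veggie curry + grain bowl + jerk wings at 536 (35 min) — short by 6.

542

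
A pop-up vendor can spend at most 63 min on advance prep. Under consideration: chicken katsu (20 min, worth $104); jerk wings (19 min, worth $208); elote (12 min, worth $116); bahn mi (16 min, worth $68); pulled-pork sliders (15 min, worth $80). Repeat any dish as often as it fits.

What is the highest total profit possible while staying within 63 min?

648

Density check — jerk wings 10.95, elote 9.67, pulled-pork sliders 5.33 are the best per min.
Filling by ratio: 3×jerk wings for 624, with 6 min left unused.
Replace jerk wings with 2×elote: the trade gains 24 net, giving 648 at 62 min.
That's the maximum — no swap from here does better than 648.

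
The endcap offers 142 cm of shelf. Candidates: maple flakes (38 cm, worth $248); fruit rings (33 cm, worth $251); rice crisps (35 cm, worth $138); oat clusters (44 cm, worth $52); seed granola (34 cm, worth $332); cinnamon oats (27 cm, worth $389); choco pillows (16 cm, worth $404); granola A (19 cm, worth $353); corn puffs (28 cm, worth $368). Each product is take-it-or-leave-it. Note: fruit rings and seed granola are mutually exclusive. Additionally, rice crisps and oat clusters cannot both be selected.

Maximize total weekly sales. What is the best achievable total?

Taking seed granola + cinnamon oats + choco pillows + granola A + corn puffs: 124 cm used, 1846 in weekly sales.
No other feasible combination exceeds 1846.

1846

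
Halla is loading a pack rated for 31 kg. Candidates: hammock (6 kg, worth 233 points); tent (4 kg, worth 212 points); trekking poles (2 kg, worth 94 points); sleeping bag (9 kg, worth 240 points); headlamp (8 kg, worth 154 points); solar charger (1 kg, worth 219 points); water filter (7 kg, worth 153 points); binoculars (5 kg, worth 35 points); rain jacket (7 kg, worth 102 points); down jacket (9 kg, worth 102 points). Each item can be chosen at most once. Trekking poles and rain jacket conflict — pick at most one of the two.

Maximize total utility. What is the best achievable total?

By utility per kg: solar charger 219.00, tent 53.00, trekking poles 47.00, hammock 38.83 lead.
A density-first pass picks hammock + tent + trekking poles + sleeping bag + solar charger + water filter — 1151 at 29 kg.
Dropping water filter frees 7 kg; slotting in headlamp (8 kg) lifts the total to 1152 at 30 kg.
Every other selection either busts 31 kg or breaks a pairing rule or fails to beat 1152.

1152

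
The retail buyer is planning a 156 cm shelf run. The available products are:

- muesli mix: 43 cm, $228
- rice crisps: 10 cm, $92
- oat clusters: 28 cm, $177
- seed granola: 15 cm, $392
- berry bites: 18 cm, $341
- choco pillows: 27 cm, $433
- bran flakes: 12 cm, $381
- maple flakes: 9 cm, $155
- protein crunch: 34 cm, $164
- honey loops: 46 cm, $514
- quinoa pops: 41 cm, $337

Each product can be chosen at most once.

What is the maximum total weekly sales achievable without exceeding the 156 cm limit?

2393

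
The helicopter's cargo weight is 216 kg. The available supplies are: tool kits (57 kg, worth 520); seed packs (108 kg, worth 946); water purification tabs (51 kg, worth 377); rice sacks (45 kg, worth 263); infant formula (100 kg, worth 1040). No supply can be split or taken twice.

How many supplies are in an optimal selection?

2

Best achievable people served is 1986.
One optimal bundle: seed packs + infant formula (208 kg).
All optima have 2 supplies.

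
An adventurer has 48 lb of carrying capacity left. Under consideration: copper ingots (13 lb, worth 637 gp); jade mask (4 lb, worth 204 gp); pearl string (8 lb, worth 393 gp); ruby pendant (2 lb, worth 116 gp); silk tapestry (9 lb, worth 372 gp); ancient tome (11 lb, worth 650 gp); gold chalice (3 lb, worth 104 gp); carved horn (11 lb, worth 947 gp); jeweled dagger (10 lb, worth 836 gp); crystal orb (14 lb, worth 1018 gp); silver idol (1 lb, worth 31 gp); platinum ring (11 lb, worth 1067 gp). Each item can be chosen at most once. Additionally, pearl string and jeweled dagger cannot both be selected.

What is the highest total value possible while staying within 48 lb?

3984

Best packing: ruby pendant + carved horn + jeweled dagger + crystal orb + platinum ring — 48 lb, 3984 total.
Every other selection either busts 48 lb or breaks a pairing rule or fails to beat 3984.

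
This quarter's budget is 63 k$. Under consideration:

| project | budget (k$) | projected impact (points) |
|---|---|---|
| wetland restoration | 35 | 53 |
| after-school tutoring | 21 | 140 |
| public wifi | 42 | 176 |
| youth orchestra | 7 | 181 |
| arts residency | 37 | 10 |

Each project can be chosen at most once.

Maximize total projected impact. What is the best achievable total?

374

Wetland restoration + after-school tutoring + youth orchestra uses 63 of the 63 k$ and totals 374.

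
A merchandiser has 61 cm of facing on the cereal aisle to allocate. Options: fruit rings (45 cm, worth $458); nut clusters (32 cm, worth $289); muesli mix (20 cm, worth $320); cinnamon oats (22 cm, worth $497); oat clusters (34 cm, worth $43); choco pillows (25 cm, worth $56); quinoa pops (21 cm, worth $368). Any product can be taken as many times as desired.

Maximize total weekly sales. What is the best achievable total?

Taking the top-ratio products first gives 2×cinnamon oats for 994 (44 cm).
Replace 2×cinnamon oats with 2×muesli mix + quinoa pops: the trade gains 14 net, giving 1008 at 61 cm.
That's the maximum — no swap from here does better than 1008.

1008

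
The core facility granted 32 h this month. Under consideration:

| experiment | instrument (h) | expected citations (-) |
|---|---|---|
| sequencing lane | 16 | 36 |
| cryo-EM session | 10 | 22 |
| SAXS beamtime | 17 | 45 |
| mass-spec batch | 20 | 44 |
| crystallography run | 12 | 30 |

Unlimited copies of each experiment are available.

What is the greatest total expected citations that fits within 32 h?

75

By expected citations per h: SAXS beamtime 2.65, crystallography run 2.50, sequencing lane 2.25 lead.
The ratio ordering already packs tightly: SAXS beamtime + crystallography run, 29 h, 75.
No other feasible combination exceeds 75.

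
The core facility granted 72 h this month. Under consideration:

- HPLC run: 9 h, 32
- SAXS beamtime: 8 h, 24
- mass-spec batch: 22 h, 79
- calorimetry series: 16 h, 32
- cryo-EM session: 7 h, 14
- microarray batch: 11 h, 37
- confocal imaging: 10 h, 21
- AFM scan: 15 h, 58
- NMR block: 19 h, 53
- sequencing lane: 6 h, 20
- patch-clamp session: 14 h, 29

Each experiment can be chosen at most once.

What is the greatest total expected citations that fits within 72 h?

Best packing: HPLC run + SAXS beamtime + mass-spec batch + microarray batch + AFM scan + sequencing lane — 71 h, 250 total.

250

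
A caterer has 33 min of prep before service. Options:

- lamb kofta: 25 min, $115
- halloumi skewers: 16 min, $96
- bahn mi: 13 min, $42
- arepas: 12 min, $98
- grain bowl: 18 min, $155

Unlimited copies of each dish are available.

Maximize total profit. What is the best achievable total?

Arepas + grain bowl uses 30 of the 33 min and totals 253.
That's the maximum — no swap from here does better than 253.

253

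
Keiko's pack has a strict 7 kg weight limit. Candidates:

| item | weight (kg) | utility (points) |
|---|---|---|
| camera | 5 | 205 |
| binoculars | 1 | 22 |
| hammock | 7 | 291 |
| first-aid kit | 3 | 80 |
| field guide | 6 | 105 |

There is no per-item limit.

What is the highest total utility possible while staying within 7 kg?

Hammock uses 7 of the 7 kg and totals 291.

291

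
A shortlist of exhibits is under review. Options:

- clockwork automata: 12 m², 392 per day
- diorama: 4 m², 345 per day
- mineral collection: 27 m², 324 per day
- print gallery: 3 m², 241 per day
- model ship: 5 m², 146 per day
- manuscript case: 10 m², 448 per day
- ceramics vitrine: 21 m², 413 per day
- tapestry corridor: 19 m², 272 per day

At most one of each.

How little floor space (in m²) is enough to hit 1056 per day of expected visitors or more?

22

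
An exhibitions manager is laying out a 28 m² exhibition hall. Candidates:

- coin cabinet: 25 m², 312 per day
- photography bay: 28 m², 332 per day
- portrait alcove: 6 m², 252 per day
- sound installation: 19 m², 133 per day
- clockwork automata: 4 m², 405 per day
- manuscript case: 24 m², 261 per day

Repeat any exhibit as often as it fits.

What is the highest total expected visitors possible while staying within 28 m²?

2835

7×clockwork automata uses 28 of the 28 m² and totals 2835.
Nothing else within 28 m² beats 2835.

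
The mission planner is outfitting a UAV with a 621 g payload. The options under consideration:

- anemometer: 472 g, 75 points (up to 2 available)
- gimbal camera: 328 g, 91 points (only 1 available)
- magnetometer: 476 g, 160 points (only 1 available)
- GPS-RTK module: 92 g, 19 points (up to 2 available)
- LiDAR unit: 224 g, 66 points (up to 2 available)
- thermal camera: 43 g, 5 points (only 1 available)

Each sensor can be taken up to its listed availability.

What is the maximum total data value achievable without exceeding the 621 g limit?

Taking magnetometer + GPS-RTK module + thermal camera: 611 g used, 184 in data value.

184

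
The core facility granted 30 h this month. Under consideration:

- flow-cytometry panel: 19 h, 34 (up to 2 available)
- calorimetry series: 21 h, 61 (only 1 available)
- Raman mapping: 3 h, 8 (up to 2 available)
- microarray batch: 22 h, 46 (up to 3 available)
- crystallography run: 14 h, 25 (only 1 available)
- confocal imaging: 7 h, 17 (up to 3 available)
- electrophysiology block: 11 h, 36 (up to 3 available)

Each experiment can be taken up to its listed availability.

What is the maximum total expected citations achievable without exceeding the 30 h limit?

Taking the top-ratio experiments first gives 2×Raman mapping + 2×electrophysiology block for 88 (28 h).
Replace 2×Raman mapping with confocal imaging: the trade gains 1 net, giving 89 at 29 h.

89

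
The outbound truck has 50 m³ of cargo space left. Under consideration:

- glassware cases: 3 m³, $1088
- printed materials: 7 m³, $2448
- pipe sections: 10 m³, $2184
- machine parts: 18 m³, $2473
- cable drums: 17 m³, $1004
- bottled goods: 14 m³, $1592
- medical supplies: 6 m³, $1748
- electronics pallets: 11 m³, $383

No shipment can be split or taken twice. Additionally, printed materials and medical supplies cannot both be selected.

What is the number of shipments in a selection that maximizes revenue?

4

Optimal total is 8697.
printed materials + pipe sections + machine parts + bottled goods hits 8697 at 49 m³.
All optima have 4 shipments.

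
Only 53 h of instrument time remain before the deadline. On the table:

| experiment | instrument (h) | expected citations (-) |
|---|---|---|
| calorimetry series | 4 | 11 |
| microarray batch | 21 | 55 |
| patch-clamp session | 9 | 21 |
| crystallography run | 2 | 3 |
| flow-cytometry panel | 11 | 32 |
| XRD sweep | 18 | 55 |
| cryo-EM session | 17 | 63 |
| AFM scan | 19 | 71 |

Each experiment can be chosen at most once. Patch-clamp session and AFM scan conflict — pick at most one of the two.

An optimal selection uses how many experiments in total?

5

Best achievable expected citations is 180.
One optimal bundle: calorimetry series + crystallography run + flow-cytometry panel + cryo-EM session + AFM scan (53 h).
Any selection reaching 180 contains exactly 5 experiments.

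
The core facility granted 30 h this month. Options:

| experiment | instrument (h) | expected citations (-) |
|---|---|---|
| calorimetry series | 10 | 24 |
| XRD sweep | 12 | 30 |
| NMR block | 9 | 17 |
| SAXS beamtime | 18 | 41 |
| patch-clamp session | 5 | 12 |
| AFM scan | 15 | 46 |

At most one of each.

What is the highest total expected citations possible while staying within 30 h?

Filling by ratio: XRD sweep + AFM scan for 76, with 3 h left unused.
Dropping XRD sweep frees 12 h; slotting in calorimetry series + patch-clamp session (15 h) lifts the total to 82 at 30 h.
Nothing else within 30 h beats 82.

82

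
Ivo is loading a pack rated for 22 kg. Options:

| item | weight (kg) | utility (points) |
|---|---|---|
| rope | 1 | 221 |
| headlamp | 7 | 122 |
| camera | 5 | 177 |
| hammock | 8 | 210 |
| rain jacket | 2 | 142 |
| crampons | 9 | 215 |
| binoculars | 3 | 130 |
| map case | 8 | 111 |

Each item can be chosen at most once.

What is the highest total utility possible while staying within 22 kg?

885

Filling by ratio: rope + camera + hammock + rain jacket + binoculars for 880, with 3 kg left unused.
Replace hammock with crampons: the trade gains 5 net, giving 885 at 20 kg.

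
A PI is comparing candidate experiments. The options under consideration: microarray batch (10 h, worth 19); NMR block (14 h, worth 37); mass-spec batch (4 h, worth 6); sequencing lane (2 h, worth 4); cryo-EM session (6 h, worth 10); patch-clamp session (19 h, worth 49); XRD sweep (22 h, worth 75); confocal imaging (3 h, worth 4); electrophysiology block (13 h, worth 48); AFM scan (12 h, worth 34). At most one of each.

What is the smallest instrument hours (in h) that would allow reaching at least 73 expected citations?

22

Look for the lowest-instrument combination reaching 73.
XRD sweep: 75 expected citations at 22 h.
No combination under 22 h hits 73.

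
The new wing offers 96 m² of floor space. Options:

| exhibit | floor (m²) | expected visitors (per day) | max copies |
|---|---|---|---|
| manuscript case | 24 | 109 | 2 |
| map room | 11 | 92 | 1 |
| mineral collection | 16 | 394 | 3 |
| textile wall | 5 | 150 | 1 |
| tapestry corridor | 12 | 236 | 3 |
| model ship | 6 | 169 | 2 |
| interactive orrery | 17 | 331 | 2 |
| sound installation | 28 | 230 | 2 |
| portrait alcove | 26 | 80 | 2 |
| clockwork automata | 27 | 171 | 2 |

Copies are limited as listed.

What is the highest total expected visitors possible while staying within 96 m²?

2237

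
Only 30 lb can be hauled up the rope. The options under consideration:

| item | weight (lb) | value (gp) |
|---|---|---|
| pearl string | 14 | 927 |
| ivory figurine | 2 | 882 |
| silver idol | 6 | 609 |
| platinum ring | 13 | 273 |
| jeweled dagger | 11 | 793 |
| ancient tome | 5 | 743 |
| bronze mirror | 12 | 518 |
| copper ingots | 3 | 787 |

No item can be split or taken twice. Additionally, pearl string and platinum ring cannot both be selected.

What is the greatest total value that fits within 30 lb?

Ranking by ratio (value/lb): ivory figurine 441.00, copper ingots 262.33, ancient tome 148.60.
Greedy by ratio would take ivory figurine + silver idol + jeweled dagger + ancient tome + copper ingots: 27 lb used, total 3814.
The 11 lb tied up in jeweled dagger is better spent on pearl string — total rises to 3948 (30 lb).
Every other selection either busts 30 lb or breaks a pairing rule or fails to beat 3948.

3948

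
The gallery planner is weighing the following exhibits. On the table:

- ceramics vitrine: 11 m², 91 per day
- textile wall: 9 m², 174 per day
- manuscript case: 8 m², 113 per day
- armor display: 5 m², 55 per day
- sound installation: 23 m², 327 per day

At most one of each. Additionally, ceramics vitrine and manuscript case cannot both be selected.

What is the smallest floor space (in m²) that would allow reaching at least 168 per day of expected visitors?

9

Minimise m² subject to total expected visitors ≥ 168.
textile wall reaches 174 using 9 m².
Below 9 m² the best achievable stays under 168.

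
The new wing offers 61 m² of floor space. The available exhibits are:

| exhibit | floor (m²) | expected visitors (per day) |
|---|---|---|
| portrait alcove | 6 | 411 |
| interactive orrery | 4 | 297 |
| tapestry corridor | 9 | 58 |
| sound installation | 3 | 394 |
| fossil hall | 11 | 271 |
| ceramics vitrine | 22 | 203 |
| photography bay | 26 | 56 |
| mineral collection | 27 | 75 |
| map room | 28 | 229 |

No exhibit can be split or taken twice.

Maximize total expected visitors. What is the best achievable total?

1660

Density check — sound installation 131.33, interactive orrery 74.25, portrait alcove 68.50 are the best per m².
Greedy by ratio would take portrait alcove + interactive orrery + tapestry corridor + sound installation + fossil hall + ceramics vitrine: 55 m² used, total 1634.
The 22 m² tied up in ceramics vitrine is better spent on map room — total rises to 1660 (61 m²).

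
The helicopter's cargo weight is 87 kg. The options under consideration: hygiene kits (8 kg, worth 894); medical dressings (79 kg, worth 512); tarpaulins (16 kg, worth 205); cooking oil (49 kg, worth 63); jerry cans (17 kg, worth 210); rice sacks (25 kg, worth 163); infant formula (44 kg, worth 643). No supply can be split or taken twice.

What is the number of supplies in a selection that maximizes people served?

4

Best achievable people served is 1952.
One optimal bundle: hygiene kits + tarpaulins + jerry cans + infant formula (85 kg).
Any selection reaching 1952 contains exactly 4 supplies.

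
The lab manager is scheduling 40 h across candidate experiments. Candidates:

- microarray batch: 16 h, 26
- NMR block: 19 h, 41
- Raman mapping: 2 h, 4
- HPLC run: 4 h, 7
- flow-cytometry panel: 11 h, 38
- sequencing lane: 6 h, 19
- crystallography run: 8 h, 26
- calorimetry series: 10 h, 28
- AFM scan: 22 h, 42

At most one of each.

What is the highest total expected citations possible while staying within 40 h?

118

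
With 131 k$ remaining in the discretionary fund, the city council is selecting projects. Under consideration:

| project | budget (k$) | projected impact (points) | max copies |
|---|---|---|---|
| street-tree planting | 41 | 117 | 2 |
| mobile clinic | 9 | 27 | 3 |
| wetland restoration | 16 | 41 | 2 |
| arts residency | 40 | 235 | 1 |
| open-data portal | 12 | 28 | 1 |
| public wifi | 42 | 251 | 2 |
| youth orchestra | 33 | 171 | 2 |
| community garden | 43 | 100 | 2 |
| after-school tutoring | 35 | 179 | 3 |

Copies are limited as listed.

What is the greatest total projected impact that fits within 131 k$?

737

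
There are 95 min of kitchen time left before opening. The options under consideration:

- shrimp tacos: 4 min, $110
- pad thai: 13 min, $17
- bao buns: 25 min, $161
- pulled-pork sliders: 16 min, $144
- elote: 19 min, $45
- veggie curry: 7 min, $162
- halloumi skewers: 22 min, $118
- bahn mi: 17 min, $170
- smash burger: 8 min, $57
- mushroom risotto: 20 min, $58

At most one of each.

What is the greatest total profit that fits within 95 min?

865

A density-first pass picks shrimp tacos + pad thai + bao buns + pulled-pork sliders + veggie curry + bahn mi + smash burger — 821 at 90 min.
The 21 min tied up in pad thai and smash burger is better spent on halloumi skewers — total rises to 865 (91 min).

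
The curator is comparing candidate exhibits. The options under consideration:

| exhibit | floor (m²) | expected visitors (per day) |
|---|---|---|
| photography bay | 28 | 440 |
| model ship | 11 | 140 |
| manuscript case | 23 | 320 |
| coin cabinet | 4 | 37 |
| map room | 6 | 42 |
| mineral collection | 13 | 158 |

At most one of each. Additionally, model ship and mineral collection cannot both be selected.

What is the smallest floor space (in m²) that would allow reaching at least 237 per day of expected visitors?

Need the lightest bundle worth ≥ 237.
Taking manuscript case gives 320 (≥ 237) for 23 m².
Any bundle with less than 23 m² falls short of 237.

23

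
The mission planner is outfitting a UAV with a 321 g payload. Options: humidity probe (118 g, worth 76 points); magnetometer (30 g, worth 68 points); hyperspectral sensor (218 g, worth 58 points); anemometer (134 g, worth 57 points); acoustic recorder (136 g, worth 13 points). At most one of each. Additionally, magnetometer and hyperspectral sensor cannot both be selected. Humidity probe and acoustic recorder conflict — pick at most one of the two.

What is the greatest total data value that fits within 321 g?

201

The ratio ordering already packs tightly: humidity probe + magnetometer + anemometer, 282 g, 201.
That's the maximum — no feasible swap from here does better than 201.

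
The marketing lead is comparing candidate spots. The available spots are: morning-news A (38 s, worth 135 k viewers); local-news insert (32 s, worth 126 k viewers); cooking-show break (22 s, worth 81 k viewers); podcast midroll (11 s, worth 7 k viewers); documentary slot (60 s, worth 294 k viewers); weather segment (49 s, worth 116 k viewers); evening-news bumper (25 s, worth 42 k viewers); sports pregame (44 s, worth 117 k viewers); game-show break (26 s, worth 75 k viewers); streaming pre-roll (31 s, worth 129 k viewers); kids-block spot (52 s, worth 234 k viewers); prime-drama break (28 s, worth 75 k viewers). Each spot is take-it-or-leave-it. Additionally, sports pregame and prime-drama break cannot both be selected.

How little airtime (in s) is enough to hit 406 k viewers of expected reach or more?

91

Need the lightest bundle worth ≥ 406.
documentary slot + streaming pre-roll: 423 expected reach at 91 s.
Any bundle with less than 91 s falls short of 406.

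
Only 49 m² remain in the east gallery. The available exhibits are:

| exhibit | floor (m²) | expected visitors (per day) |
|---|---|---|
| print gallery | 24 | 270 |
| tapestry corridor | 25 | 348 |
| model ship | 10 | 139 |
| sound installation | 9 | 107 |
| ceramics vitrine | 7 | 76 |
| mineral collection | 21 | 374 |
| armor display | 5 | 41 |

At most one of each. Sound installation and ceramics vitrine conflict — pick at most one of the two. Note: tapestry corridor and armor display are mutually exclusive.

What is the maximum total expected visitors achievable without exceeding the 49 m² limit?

Taking tapestry corridor + mineral collection: 46 m² used, 722 in expected visitors.
Next best is model ship + sound installation + mineral collection + armor display at 661 (45 m²) — short by 61.

722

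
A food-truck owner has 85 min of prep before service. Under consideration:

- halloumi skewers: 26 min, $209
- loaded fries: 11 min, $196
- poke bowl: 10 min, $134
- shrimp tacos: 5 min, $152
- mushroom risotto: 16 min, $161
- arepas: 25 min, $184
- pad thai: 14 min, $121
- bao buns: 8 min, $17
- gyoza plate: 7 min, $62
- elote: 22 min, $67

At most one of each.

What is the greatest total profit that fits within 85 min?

973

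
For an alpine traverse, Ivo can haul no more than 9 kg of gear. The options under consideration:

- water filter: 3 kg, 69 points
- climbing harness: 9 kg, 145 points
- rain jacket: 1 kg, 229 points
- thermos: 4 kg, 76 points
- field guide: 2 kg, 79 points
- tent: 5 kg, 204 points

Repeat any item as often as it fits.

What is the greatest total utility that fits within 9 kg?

2061

Taking 9×rain jacket: 9 kg used, 2061 in utility.
Nothing else within 9 kg beats 2061.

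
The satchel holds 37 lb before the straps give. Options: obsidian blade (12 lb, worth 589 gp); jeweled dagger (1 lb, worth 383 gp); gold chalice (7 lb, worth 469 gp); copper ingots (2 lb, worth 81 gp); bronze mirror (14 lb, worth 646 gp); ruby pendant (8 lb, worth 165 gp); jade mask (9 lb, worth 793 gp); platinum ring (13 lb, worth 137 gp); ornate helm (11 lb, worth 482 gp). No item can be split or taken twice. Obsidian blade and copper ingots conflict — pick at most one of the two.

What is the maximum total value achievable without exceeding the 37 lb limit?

2411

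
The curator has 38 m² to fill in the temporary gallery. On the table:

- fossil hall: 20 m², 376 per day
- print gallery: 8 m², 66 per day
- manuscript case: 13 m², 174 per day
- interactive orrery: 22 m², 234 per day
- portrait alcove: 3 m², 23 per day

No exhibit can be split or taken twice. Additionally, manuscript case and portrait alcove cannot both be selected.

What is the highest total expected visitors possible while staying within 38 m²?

550

Fossil hall + manuscript case uses 33 of the 38 m² and totals 550.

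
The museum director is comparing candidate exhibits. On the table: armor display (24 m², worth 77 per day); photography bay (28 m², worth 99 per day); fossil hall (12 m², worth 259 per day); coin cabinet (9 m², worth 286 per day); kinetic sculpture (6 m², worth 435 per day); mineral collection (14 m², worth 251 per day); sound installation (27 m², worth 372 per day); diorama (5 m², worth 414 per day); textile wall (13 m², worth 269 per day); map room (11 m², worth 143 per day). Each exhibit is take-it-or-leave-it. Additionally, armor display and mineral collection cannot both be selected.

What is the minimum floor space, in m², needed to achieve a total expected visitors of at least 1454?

Minimise m² subject to total expected visitors ≥ 1454.
fossil hall + coin cabinet + kinetic sculpture + diorama + map room reaches 1537 using 43 m².
Any bundle with less than 43 m² falls short of 1454.

43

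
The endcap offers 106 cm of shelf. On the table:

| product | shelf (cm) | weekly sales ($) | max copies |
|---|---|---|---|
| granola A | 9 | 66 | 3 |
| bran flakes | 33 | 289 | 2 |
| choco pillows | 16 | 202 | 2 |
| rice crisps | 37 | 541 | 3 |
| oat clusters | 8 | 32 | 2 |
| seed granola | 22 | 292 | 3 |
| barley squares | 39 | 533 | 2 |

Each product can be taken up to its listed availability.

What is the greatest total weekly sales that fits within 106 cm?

1486

A density-first pass picks granola A + 2×rice crisps + seed granola — 1440 at 105 cm.
Replace granola A and seed granola with 2×choco pillows: the trade gains 46 net, giving 1486 at 106 cm.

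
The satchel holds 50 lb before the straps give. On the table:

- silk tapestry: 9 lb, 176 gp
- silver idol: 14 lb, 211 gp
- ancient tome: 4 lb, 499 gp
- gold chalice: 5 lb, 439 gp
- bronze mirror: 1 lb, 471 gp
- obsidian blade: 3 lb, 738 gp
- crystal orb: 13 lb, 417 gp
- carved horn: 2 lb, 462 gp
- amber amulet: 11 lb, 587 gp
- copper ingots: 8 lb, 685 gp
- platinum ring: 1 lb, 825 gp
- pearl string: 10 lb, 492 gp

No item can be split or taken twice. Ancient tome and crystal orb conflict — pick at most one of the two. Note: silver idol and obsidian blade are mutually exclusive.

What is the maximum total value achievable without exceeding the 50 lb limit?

5198

The ratio ordering already packs tightly: ancient tome + gold chalice + bronze mirror + obsidian blade + carved horn + amber amulet + copper ingots + platinum ring + pearl string, 45 lb, 5198.
Next best is silk tapestry + ancient tome + bronze mirror + obsidian blade + carved horn + amber amulet + copper ingots + platinum ring + pearl string at 4935 (49 lb) — short by 263.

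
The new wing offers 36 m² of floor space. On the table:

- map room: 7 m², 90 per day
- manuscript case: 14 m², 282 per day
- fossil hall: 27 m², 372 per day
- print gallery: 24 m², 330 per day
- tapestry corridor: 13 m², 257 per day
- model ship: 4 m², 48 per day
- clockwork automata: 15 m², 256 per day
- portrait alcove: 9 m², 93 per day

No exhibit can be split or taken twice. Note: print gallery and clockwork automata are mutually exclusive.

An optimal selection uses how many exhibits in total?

The maximum expected visitors within 36 m² is 632.
For example manuscript case + tapestry corridor + portrait alcove achieves it, using 36 m².
Any selection reaching 632 contains exactly 3 exhibits.

3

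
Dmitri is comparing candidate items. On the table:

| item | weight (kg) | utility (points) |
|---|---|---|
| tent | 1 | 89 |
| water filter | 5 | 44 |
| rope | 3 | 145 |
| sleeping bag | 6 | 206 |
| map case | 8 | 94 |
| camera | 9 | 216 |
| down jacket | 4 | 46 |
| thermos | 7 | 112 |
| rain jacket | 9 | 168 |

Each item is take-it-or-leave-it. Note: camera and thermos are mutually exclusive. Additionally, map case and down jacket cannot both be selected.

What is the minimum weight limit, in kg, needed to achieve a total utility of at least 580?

Minimise kg subject to total utility ≥ 580.
tent + rope + sleeping bag + camera: 656 utility at 19 kg.
No combination under 19 kg hits 580.

19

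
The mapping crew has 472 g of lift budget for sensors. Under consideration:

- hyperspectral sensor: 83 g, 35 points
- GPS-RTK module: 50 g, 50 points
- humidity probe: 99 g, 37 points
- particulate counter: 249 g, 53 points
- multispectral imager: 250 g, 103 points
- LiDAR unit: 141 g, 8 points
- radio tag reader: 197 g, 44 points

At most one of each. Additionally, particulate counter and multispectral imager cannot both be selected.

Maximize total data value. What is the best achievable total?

190

Density check — GPS-RTK module 1.00, hyperspectral sensor 0.42, multispectral imager 0.41, humidity probe 0.37 are the best per g.
Taking the top-ratio sensors first gives hyperspectral sensor + GPS-RTK module + multispectral imager for 188 (383 g).
Replace hyperspectral sensor with humidity probe: the trade gains 2 net, giving 190 at 399 g.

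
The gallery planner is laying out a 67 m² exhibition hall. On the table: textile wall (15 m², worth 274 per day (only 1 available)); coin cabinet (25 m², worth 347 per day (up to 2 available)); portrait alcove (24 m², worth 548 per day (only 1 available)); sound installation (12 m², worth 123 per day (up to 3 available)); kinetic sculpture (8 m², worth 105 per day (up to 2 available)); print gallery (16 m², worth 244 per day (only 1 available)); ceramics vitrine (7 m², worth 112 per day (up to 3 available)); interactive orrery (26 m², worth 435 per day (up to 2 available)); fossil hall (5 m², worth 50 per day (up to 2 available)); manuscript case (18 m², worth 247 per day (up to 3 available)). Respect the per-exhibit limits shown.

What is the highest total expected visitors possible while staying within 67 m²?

1257

The ratio ordering already packs tightly: textile wall + portrait alcove + interactive orrery, 65 m², 1257.
That's the maximum — no swap from here does better than 1257.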